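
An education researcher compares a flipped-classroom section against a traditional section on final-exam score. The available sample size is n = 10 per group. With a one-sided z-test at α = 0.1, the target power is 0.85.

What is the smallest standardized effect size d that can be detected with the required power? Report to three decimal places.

Need Φ(δ − 1.282) = 0.85, so δ = 1.282 + 1.036 = 2.318.
δ = d·√(n/2) ⇒ d = δ/√(n/2) = 2.318/√(10/2) = 1.0366.

d ≈ 1.037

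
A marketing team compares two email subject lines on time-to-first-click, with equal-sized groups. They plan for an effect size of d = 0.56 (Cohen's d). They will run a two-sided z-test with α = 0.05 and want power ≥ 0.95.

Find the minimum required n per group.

Set Φ(δ − 1.960) = 0.95; then δ − 1.960 = Φ⁻¹(0.95) = 1.645, giving δ = 3.605.
(Ignoring the negligible lower-tail rejection probability gives the usual closed-form inversion.)
δ = d·√(n/2) ⇒ n = 2(δ/d)² = 2 × (3.605 / 0.56)² = 82.87.
Rounding up, n = 83 per group.

n = 83 per group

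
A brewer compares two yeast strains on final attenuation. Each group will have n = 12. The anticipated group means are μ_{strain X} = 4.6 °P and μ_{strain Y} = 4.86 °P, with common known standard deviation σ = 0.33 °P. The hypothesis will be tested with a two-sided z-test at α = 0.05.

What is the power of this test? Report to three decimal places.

Power ≈ 0.488

Standardized effect: d = |μ_{strain X} − μ_{strain Y}| / σ = |4.6 − 4.86| / 0.33 = 0.7879
Noncentrality parameter: δ = d·√(n/2) = 0.7879 × √(12/2) = 1.9299
Critical value for a two-sided test at α = 0.05: z_{α/2} = 1.960.
Power = Φ(δ − 1.960) + Φ(−δ − 1.960) = Φ(-0.030) + Φ(-3.890) = 0.4880 + 0.0001 = 0.4881.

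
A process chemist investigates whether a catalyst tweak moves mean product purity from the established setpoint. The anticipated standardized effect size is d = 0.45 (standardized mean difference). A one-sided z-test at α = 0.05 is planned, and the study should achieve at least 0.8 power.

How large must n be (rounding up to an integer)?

n = 31

For power 0.8 need Φ(δ − z_{0.05}) = 0.8, so δ = z_{0.05} + z_{0.20} = 1.645 + 0.842 = 2.486.
δ = d·√n ⇒ n = (δ/d)² = (2.486 / 0.45)² = 30.53.
Round up to the next whole unit.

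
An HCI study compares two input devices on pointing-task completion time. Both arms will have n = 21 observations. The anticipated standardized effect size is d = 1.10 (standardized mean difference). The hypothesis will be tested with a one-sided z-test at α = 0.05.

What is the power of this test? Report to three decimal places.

Power ≈ 0.973

Noncentrality parameter: δ = d·√(n/2) = 1.10 × √(21/2) = 3.5644
One-sided α = 0.05 → critical value z_{0.05} = 1.645.
Power = P(Z > 1.645 − δ) = Φ(1.920) = 0.9725.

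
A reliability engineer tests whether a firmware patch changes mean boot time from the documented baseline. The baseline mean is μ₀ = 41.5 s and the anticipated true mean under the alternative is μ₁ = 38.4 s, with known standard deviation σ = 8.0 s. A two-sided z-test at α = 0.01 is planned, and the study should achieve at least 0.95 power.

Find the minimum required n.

Standardized effect: d = |μ₁ − μ₀| / σ = |38.4 − 41.5| / 8.0 = 0.3875
For power 0.95 need Φ(δ − z_{0.005}) = 0.95, so δ = z_{0.005} + z_{0.05} = 2.576 + 1.645 = 4.221.
(For δ > 0 the lower-tail rejection region contributes negligibly to power, so the one-term inversion is standard.)
δ = d·√n ⇒ n = (δ/d)² = (4.221 / 0.3875)² = 118.64.
Rounding up, n = 119.

n = 119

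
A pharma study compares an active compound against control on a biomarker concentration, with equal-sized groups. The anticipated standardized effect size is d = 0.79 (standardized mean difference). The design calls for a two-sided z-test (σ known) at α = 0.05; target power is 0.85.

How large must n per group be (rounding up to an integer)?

n = 29 per group

For power 0.85 need Φ(δ − z_{0.025}) = 0.85, so δ = z_{0.025} + z_{0.15} = 1.960 + 1.036 = 2.996.
(The Φ(−δ − z_{α/2}) term is vanishingly small for δ > 0 and is dropped in the standard sample-size formula.)
δ = d·√(n/2) ⇒ n = 2(δ/d)² = 2 × (2.996 / 0.79)² = 28.77.
Rounding up, n = 29 per group.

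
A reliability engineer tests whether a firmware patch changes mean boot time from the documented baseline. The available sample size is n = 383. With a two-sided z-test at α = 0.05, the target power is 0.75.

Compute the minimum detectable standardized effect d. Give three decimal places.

d ≈ 0.135

Required noncentrality: δ = z_{0.025} + z_{0.25} = 1.960 + 0.674 = 2.634.
(The second rejection-region term Φ(−δ − z_{α/2}) is negligible and dropped.)
δ = d·√n ⇒ d = δ/√n = 2.634/√383 = 0.1346.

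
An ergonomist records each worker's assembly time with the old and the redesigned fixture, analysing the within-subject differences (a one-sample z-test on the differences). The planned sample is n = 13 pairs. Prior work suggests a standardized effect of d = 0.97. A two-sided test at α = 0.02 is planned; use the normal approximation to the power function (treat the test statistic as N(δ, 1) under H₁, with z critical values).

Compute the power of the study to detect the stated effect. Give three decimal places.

Noncentrality parameter: λ = d·√n = 0.97 × √13 = 3.4974
Two-sided α = 0.02 → critical value z_{0.01} = 2.326.
Power = Φ(λ − 2.326) + Φ(−λ − 2.326) = Φ(1.171) + Φ(-5.824) = 0.8792 + 0.0000 = 0.8792.

Power ≈ 0.879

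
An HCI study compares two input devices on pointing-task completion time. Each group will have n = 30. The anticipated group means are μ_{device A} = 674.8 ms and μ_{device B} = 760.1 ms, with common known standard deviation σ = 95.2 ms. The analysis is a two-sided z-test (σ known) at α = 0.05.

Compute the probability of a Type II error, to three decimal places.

β ≈ 0.065

Standardized effect: d = |μ_{device A} − μ_{device B}| / σ = |674.8 − 760.1| / 95.2 = 0.8960
Noncentrality parameter: δ = d·√(n/2) = 0.8960 × √(30/2) = 3.4702
Critical value for a two-sided test at α = 0.05: z_{α/2} = 1.960.
Power = Φ(δ − 1.960) + Φ(−δ − 1.960) = Φ(1.510) + Φ(-5.430) = 0.9345 + 0.0000 = 0.9345.
Type II error: β = 1 − power = 1 − 0.9345 = 0.0655.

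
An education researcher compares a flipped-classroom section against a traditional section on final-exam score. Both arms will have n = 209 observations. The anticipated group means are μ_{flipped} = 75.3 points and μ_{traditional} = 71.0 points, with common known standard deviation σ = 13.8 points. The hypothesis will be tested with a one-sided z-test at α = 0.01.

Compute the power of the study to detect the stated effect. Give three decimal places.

Standardized effect: d = |μ_{flipped} − μ_{traditional}| / σ = |75.3 − 71.0| / 13.8 = 0.3116
Noncentrality parameter: δ = d·√(n/2) = 0.3116 × √(209/2) = 3.1853
One-sided α = 0.01 → critical value z_{0.01} = 2.326.
Power = Φ(δ − 2.326) = Φ(0.859) = 0.8048.

Power ≈ 0.805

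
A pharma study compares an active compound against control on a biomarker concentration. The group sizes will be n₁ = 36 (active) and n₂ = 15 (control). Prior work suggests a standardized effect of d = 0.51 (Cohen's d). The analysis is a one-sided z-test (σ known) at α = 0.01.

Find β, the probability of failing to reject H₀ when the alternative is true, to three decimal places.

Noncentrality parameter: δ = d / √(1/n₁ + 1/n₂) = 0.51 / √(1/36 + 1/15) = 1.6595
Critical value for a one-sided test at α = 0.01: z_α = 2.326.
Power = P(Z > 2.326 − δ) = Φ(-0.667) = 0.2524.
Type II error: β = 1 − power = 1 − 0.2524 = 0.7476.

β ≈ 0.748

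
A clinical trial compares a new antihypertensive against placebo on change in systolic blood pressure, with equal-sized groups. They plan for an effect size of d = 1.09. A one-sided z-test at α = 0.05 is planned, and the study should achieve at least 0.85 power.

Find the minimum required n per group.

n = 13 per group

For power 0.85 need Φ(δ − z_{0.05}) = 0.85, so δ = z_{0.05} + z_{0.15} = 1.645 + 1.036 = 2.681.
δ = d·√(n/2) ⇒ n = 2(δ/d)² = 2 × (2.681 / 1.09)² = 12.10.
Round up to the next whole unit.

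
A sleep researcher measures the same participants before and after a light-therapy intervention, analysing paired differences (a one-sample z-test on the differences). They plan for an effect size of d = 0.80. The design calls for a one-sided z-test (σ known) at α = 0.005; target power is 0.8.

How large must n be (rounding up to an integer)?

n = 19

For power 0.8 need Φ(δ − z_{0.005}) = 0.8, so δ = z_{0.005} + z_{0.20} = 2.576 + 0.842 = 3.417.
δ = d·√n ⇒ n = (δ/d)² = (3.417 / 0.80)² = 18.25.
Rounding up, n = 19.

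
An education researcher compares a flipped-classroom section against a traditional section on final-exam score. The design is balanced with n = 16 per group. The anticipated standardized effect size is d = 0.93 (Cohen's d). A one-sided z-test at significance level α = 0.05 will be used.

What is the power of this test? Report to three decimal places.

Power ≈ 0.838

Noncentrality parameter: δ = d·√(n/2) = 0.93 × √(16/2) = 2.6304
Critical value for a one-sided test at α = 0.05: z_α = 1.645.
Power = Φ(δ − 1.645) = Φ(0.986) = 0.8378.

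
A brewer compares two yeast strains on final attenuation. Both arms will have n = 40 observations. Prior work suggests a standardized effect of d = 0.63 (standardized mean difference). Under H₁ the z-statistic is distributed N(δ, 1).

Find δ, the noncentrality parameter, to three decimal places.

The noncentrality parameter scales effect size by the design's sample-size factor: δ = d·√(n/2) = 0.63 × √(40/2) = 2.8174

δ ≈ 2.817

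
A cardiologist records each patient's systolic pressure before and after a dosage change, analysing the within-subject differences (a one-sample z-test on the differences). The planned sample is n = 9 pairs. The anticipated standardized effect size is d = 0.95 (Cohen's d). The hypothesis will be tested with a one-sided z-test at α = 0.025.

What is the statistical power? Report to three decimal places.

Noncentrality parameter: δ = d·√n = 0.95 × √9 = 2.8500
Critical value for a one-sided test at α = 0.025: z_α = 1.960.
Power = Φ(δ − 1.960) = Φ(0.890) = 0.8133.

Power ≈ 0.813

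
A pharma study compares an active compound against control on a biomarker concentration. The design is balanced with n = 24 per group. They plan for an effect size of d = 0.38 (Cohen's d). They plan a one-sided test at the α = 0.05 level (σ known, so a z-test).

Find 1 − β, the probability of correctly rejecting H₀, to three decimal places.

Noncentrality parameter: δ = d·√(n/2) = 0.38 × √(24/2) = 1.3164
Critical value for a one-sided test at α = 0.05: z_α = 1.645.
Power = P(Z > 1.645 − δ) = Φ(-0.328) = 0.3713.

Power ≈ 0.371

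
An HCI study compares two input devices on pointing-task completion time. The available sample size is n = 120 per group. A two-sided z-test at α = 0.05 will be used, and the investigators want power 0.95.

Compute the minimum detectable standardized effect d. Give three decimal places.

Required noncentrality: δ = z_{0.025} + z_{0.05} = 1.960 + 1.645 = 3.605.
(The second rejection-region term Φ(−δ − z_{α/2}) is negligible and dropped.)
δ = d·√(n/2) ⇒ d = δ/√(n/2) = 3.605/√(120/2) = 0.4654.

d ≈ 0.465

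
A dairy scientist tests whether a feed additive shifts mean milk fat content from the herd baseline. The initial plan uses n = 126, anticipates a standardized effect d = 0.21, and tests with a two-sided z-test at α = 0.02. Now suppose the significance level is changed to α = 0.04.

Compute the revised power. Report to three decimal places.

Power ≈ 0.619

δ = d·√n = 0.21 × √126 = 2.3572 (unchanged). New critical value: z_{0.02} = 2.054.
Revised power = Φ(δ − 2.054) + Φ(−δ − 2.054) = Φ(0.303) + Φ(-4.411) = 0.6192 + 0.0000 = 0.6192.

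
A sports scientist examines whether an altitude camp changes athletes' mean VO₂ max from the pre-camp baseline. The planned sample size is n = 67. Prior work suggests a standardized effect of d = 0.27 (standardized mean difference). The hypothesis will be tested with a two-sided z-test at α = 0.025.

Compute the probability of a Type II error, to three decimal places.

Noncentrality parameter: δ = d·√n = 0.27 × √67 = 2.2100
Two-sided α = 0.025 → critical value z_{0.0125} = 2.241.
Power = Φ(δ − 2.241) + Φ(−δ − 2.241) = Φ(-0.031) + Φ(-4.451) = 0.4875 + 0.0000 = 0.4875.
Type II error: β = 1 − power = 1 − 0.4875 = 0.5125.

β ≈ 0.513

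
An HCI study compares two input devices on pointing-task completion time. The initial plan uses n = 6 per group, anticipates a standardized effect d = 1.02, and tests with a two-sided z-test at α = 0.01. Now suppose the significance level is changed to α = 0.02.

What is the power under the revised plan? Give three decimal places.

δ = d·√(n/2) = 1.02 × √(6/2) = 1.7667 (unchanged). New critical value: z_{0.01} = 2.326.
Revised power = Φ(δ − 2.326) + Φ(−δ − 2.326) = Φ(-0.560) + Φ(-4.093) = 0.2879 + 0.0000 = 0.2879.

Power ≈ 0.288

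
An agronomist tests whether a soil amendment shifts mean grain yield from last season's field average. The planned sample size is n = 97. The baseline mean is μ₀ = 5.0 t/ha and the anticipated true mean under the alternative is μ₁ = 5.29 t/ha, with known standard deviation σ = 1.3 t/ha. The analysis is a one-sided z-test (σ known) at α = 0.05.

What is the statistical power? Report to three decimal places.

Power ≈ 0.710

Standardized effect: d = |μ₁ − μ₀| / σ = |5.29 − 5.0| / 1.3 = 0.2231
Noncentrality parameter: δ = d·√n = 0.2231 × √97 = 2.1971
Critical value for a one-sided test at α = 0.05: z_α = 1.645.
Power = Φ(δ − 1.645) = Φ(0.552) = 0.7096.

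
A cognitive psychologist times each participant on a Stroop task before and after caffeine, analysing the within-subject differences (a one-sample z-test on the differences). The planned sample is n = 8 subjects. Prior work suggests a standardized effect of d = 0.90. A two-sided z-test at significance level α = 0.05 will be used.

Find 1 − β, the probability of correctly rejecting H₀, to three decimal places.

Power ≈ 0.721

Noncentrality parameter: δ = d·√n = 0.90 × √8 = 2.5456
Two-sided α = 0.05 → critical value z_{0.025} = 1.960.
Power = Φ(δ − 1.960) + Φ(−δ − 1.960) = Φ(0.586) + Φ(-4.506) = 0.7209 + 0.0000 = 0.7209.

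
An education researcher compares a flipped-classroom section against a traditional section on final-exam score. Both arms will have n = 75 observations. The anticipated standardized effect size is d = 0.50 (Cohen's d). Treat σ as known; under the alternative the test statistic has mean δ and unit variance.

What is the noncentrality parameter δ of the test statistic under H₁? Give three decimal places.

δ = d·√(n/2) = 0.50 × √(75/2) = 3.0619

δ ≈ 3.062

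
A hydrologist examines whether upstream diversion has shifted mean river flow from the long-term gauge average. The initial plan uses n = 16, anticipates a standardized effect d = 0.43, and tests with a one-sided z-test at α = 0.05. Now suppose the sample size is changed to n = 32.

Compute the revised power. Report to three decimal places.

Power ≈ 0.785

With n = 32: δ = d·√n = 0.43 × √32 = 2.4324. Critical value z_{0.05} = 1.645.
Revised power = Φ(δ − 1.645) = Φ(0.788) = 0.7845.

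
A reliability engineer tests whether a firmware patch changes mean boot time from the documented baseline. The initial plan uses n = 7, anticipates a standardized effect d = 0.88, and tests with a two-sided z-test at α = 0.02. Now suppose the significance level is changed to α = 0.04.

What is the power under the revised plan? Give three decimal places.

Power ≈ 0.608

δ = d·√n = 0.88 × √7 = 2.3283 (unchanged). New critical value: z_{0.02} = 2.054.
Revised power = Φ(δ − 2.054) + Φ(−δ − 2.054) = Φ(0.275) + Φ(-4.382) = 0.6082 + 0.0000 = 0.6082.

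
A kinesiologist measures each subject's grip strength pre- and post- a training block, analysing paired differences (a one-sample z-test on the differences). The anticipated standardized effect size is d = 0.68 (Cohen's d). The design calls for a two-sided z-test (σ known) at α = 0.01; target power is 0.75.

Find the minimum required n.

n = 23

For power 0.75 need Φ(δ − z_{0.005}) = 0.75, so δ = z_{0.005} + z_{0.25} = 2.576 + 0.674 = 3.250.
(The Φ(−δ − z_{α/2}) term is vanishingly small for δ > 0 and is dropped in the standard sample-size formula.)
δ = d·√n ⇒ n = (δ/d)² = (3.250 / 0.68)² = 22.85.
Rounding up, n = 23.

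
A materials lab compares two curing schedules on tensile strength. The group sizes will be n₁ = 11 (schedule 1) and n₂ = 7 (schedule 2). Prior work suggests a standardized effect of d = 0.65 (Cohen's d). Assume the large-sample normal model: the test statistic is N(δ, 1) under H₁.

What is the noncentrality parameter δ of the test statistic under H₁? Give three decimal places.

δ = d / √(1/n₁ + 1/n₂) = 0.65 / √(1/11 + 1/7) = 1.3444

δ ≈ 1.344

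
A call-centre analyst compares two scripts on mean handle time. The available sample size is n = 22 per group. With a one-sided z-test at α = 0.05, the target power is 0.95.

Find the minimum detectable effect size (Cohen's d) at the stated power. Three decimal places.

d ≈ 0.992

Need Φ(δ − 1.645) = 0.95, so δ = 1.645 + 1.645 = 3.290.
δ = d·√(n/2) ⇒ d = δ/√(n/2) = 3.290/√(22/2) = 0.9919.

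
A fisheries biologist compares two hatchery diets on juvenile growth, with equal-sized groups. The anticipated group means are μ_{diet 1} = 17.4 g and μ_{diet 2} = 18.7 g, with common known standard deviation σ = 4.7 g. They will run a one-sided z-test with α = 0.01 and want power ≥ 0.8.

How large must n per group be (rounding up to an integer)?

n = 263 per group

Standardized effect: d = |μ_{diet 1} − μ_{diet 2}| / σ = |17.4 − 18.7| / 4.7 = 0.2766
For power 0.8 need Φ(δ − z_{0.01}) = 0.8, so δ = z_{0.01} + z_{0.20} = 2.326 + 0.842 = 3.168.
δ = d·√(n/2) ⇒ n = 2(δ/d)² = 2 × (3.168 / 0.2766)² = 262.36.
Round up to the next whole unit.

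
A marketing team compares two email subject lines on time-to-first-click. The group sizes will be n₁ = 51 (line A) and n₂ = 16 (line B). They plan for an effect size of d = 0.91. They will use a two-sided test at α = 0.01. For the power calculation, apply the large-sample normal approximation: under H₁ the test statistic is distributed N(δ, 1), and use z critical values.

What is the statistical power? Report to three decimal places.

Noncentrality parameter: δ = d / √(1/n₁ + 1/n₂) = 0.91 / √(1/51 + 1/16) = 3.1758
Critical value for a two-sided test at α = 0.01: z_{α/2} = 2.576.
Power = Φ(δ − 2.576) + Φ(−δ − 2.576) = Φ(0.600) + Φ(-5.752) = 0.7257 + 0.0000 = 0.7257.

Power ≈ 0.726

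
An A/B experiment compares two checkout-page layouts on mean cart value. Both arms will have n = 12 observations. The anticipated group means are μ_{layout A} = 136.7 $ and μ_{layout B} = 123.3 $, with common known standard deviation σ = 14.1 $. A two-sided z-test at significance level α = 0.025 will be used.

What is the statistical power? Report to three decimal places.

Power ≈ 0.534

Standardized effect: d = |μ_{layout A} − μ_{layout B}| / σ = |136.7 − 123.3| / 14.1 = 0.9504
Noncentrality parameter: δ = d·√(n/2) = 0.9504 × √(12/2) = 2.3279
Critical value for a two-sided test at α = 0.025: z_{α/2} = 2.241.
Power = Φ(δ − 2.241) + Φ(−δ − 2.241) = Φ(0.086) + Φ(-4.569) = 0.5345 + 0.0000 = 0.5345.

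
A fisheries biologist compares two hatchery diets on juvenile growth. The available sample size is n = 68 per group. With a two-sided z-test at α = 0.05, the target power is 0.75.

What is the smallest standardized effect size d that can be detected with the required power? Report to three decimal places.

Need Φ(δ − 1.960) = 0.75, so δ = 1.960 + 0.674 = 2.634.
(Lower-tail contribution to power is negligible for δ > 0.)
δ = d·√(n/2) ⇒ d = δ/√(n/2) = 2.634/√(68/2) = 0.4518.

d ≈ 0.452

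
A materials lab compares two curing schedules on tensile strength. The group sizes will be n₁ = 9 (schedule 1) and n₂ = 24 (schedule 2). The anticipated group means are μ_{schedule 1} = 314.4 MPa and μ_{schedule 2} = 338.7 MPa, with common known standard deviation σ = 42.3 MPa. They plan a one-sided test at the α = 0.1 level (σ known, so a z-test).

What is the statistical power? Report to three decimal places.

Standardized effect: d = |μ_{schedule 1} − μ_{schedule 2}| / σ = |314.4 − 338.7| / 42.3 = 0.5745
Noncentrality parameter: δ = d / √(1/n₁ + 1/n₂) = 0.5745 / √(1/9 + 1/24) = 1.4697
Critical value for a one-sided test at α = 0.1: z_α = 1.282.
Power = P(Z > 1.282 − δ) = Φ(0.188) = 0.5746.

Power ≈ 0.575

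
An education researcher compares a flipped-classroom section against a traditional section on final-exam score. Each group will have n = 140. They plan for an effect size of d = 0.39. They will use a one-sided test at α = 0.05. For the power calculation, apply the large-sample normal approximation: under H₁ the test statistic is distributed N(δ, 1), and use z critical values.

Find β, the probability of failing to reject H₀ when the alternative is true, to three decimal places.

β ≈ 0.053

Noncentrality parameter: δ = d·√(n/2) = 0.39 × √(140/2) = 3.2630
Critical value for a one-sided test at α = 0.05: z_α = 1.645.
Power = P(Z > 1.645 − δ) = Φ(1.618) = 0.9472.
Type II error: β = 1 − power = 1 − 0.9472 = 0.0528.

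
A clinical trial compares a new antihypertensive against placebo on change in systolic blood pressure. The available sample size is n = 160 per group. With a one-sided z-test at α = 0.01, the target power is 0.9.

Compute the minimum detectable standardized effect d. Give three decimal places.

Required noncentrality: δ = z_{0.01} + z_{0.10} = 2.326 + 1.282 = 3.608.
δ = d·√(n/2) ⇒ d = δ/√(n/2) = 3.608/√(160/2) = 0.4034.

d ≈ 0.403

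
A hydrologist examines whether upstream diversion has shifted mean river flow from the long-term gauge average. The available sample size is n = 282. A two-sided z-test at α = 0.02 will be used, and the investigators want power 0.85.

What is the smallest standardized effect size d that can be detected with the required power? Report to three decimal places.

d ≈ 0.200

Need Φ(δ − 2.326) = 0.85, so δ = 2.326 + 1.036 = 3.363.
(Lower-tail contribution to power is negligible for δ > 0.)
δ = d·√n ⇒ d = δ/√n = 3.363/√282 = 0.2003.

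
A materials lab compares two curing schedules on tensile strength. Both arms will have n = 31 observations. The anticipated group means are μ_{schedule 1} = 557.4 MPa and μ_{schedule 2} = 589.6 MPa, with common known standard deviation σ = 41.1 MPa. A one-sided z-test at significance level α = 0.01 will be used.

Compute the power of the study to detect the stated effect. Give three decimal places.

Standardized effect: d = |μ_{schedule 1} − μ_{schedule 2}| / σ = |557.4 − 589.6| / 41.1 = 0.7835
Noncentrality parameter: δ = d·√(n/2) = 0.7835 × √(31/2) = 3.0845
One-sided α = 0.01 → critical value z_{0.01} = 2.326.
Power = Φ(δ − 2.326) = Φ(0.758) = 0.7758.

Power ≈ 0.776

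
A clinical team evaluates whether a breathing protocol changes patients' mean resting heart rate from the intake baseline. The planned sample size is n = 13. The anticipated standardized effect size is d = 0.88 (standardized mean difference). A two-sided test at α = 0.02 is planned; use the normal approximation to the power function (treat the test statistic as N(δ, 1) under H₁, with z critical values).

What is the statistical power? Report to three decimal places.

Power ≈ 0.801

Noncentrality parameter: δ = d·√n = 0.88 × √13 = 3.1729
Two-sided α = 0.02 → critical value z_{0.01} = 2.326.
Power = Φ(δ − 2.326) + Φ(−δ − 2.326) = Φ(0.847) + Φ(-5.499) = 0.8014 + 0.0000 = 0.8014.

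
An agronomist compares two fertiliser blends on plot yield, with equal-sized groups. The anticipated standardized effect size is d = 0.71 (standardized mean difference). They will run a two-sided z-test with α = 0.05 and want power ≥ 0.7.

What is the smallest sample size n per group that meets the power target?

Set Φ(δ − 1.960) = 0.7; then δ − 1.960 = Φ⁻¹(0.7) = 0.524, giving δ = 2.484.
(For δ > 0 the lower-tail rejection region contributes negligibly to power, so the one-term inversion is standard.)
δ = d·√(n/2) ⇒ n = 2(δ/d)² = 2 × (2.484 / 0.71)² = 24.49.
Rounding up, n = 25 per group.

n = 25 per group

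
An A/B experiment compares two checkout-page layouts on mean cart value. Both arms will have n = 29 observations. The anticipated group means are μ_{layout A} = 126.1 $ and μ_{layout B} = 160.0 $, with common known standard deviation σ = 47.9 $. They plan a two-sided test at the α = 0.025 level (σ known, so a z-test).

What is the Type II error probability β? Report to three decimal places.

β ≈ 0.325

Standardized effect: d = |μ_{layout A} − μ_{layout B}| / σ = |126.1 − 160.0| / 47.9 = 0.7077
Noncentrality parameter: δ = d·√(n/2) = 0.7077 × √(29/2) = 2.6949
Two-sided α = 0.025 → critical value z_{0.0125} = 2.241.
Power = Φ(δ − 2.241) + Φ(−δ − 2.241) = Φ(0.454) + Φ(-4.936) = 0.6749 + 0.0000 = 0.6749.
Type II error: β = 1 − power = 1 − 0.6749 = 0.3251.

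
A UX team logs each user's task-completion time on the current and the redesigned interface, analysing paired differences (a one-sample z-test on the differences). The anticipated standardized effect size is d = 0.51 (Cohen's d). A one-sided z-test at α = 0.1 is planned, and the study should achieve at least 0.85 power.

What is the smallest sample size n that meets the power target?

For power 0.85 need Φ(δ − z_{0.1}) = 0.85, so δ = z_{0.1} + z_{0.15} = 1.282 + 1.036 = 2.318.
δ = d·√n ⇒ n = (δ/d)² = (2.318 / 0.51)² = 20.66.
Rounding up, n = 21.

n = 21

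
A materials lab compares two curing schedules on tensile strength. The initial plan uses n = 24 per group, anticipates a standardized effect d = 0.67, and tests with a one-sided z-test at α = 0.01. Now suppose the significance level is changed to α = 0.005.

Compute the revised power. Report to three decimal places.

Power ≈ 0.399

δ = d·√(n/2) = 0.67 × √(24/2) = 2.3209 (unchanged). New critical value: z_{0.005} = 2.576.
Revised power = P(Z > 2.576 − δ) = Φ(-0.255) = 0.3994.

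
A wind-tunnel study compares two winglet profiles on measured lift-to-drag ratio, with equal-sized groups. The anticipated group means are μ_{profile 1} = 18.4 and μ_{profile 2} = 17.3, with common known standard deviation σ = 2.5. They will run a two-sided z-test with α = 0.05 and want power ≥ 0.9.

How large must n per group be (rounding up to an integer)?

Standardized effect: d = |μ_{profile 1} − μ_{profile 2}| / σ = |18.4 − 17.3| / 2.5 = 0.4400
Set Φ(δ − 1.960) = 0.9; then δ − 1.960 = Φ⁻¹(0.9) = 1.282, giving δ = 3.242.
(For δ > 0 the lower-tail rejection region contributes negligibly to power, so the one-term inversion is standard.)
δ = d·√(n/2) ⇒ n = 2(δ/d)² = 2 × (3.242 / 0.4400)² = 108.55.
Rounding up, n = 109 per group.

n = 109 per group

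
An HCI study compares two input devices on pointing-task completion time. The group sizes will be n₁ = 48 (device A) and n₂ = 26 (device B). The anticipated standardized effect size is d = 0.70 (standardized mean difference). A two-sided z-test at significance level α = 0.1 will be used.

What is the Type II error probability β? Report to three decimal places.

β ≈ 0.109

Noncentrality parameter: δ = d / √(1/n₁ + 1/n₂) = 0.70 / √(1/48 + 1/26) = 2.8747
Two-sided α = 0.1 → critical value z_{0.05} = 1.645.
Power = Φ(δ − 1.645) + Φ(−δ − 1.645) = Φ(1.230) + Φ(-4.520) = 0.8906 + 0.0000 = 0.8906.
Type II error: β = 1 − power = 1 − 0.8906 = 0.1094.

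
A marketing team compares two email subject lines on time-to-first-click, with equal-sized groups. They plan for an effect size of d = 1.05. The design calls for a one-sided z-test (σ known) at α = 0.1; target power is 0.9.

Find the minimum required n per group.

n = 12 per group

For power 0.9 need Φ(δ − z_{0.1}) = 0.9, so δ = z_{0.1} + z_{0.10} = 1.282 + 1.282 = 2.563.
δ = d·√(n/2) ⇒ n = 2(δ/d)² = 2 × (2.563 / 1.05)² = 11.92.
Rounding up, n = 12 per group.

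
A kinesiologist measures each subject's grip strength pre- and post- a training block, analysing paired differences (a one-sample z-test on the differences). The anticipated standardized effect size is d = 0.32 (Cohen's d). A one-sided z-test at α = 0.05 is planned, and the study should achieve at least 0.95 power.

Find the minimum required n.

n = 106

Set Φ(δ − 1.645) = 0.95; then δ − 1.645 = Φ⁻¹(0.95) = 1.645, giving δ = 3.290.
δ = d·√n ⇒ n = (δ/d)² = (3.290 / 0.32)² = 105.69.
Rounding up, n = 106.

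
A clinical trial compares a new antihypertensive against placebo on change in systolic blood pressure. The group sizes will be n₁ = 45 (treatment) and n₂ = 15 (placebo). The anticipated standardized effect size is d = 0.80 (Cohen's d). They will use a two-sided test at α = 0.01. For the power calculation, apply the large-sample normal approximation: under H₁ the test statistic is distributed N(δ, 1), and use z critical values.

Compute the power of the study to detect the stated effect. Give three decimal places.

Power ≈ 0.543

Noncentrality parameter: δ = d / √(1/n₁ + 1/n₂) = 0.80 / √(1/45 + 1/15) = 2.6833
Two-sided α = 0.01 → critical value z_{0.005} = 2.576.
Power = Φ(δ − 2.576) + Φ(−δ − 2.576) = Φ(0.107) + Φ(-5.259) = 0.5428 + 0.0000 = 0.5428.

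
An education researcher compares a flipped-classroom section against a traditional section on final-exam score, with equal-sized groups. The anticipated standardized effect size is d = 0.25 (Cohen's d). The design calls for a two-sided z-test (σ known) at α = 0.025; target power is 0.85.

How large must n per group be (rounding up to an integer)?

n = 344 per group

For power 0.85 need Φ(δ − z_{0.0125}) = 0.85, so δ = z_{0.0125} + z_{0.15} = 2.241 + 1.036 = 3.278.
(Ignoring the negligible lower-tail rejection probability gives the usual closed-form inversion.)
δ = d·√(n/2) ⇒ n = 2(δ/d)² = 2 × (3.278 / 0.25)² = 343.81.
Round up to the next whole unit.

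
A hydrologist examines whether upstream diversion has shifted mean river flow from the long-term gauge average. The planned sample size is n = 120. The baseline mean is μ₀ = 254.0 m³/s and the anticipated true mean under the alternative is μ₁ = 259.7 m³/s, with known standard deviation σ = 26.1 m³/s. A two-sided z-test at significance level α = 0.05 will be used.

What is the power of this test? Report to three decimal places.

Power ≈ 0.667

Standardized effect: d = |μ₁ − μ₀| / σ = |259.7 − 254.0| / 26.1 = 0.2184
Noncentrality parameter: δ = d·√n = 0.2184 × √120 = 2.3924
Two-sided α = 0.05 → critical value z_{0.025} = 1.960.
Power = Φ(δ − 1.960) + Φ(−δ − 1.960) = Φ(0.432) + Φ(-4.352) = 0.6673 + 0.0000 = 0.6673.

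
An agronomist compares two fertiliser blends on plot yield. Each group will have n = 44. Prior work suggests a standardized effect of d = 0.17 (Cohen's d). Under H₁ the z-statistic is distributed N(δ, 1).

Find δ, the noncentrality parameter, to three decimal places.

The noncentrality parameter scales effect size by the design's sample-size factor: δ = d·√(n/2) = 0.17 × √(44/2) = 0.7974

δ ≈ 0.797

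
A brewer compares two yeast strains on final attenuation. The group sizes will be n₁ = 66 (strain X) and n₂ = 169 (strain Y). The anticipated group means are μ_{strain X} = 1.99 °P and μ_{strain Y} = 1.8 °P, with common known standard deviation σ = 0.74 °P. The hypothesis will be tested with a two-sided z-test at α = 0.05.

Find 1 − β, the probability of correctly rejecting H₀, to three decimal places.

Standardized effect: d = |μ_{strain X} − μ_{strain Y}| / σ = |1.99 − 1.8| / 0.74 = 0.2568
Noncentrality parameter: δ = d / √(1/n₁ + 1/n₂) = 0.2568 / √(1/66 + 1/169) = 1.7689
Critical value for a two-sided test at α = 0.05: z_{α/2} = 1.960.
Power = Φ(δ − 1.960) + Φ(−δ − 1.960) = Φ(-0.191) + Φ(-3.729) = 0.4242 + 0.0001 = 0.4243.

Power ≈ 0.424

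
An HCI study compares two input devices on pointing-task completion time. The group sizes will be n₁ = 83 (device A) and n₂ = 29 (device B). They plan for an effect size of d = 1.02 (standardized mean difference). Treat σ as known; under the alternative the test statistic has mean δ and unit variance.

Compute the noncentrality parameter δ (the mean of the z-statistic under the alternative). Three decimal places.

δ ≈ 4.729

The noncentrality parameter scales effect size by the design's sample-size factor: δ = d / √(1/n₁ + 1/n₂) = 1.02 / √(1/83 + 1/29) = 4.7286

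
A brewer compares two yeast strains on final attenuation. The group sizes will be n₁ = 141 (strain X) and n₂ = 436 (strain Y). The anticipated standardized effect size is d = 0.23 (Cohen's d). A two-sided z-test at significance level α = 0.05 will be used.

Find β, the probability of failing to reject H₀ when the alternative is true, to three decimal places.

β ≈ 0.339

Noncentrality parameter: δ = d / √(1/n₁ + 1/n₂) = 0.23 / √(1/141 + 1/436) = 2.3741
Critical value for a two-sided test at α = 0.05: z_{α/2} = 1.960.
Power = Φ(δ − 1.960) + Φ(−δ − 1.960) = Φ(0.414) + Φ(-4.334) = 0.6606 + 0.0000 = 0.6606.
Type II error: β = 1 − power = 1 − 0.6606 = 0.3394.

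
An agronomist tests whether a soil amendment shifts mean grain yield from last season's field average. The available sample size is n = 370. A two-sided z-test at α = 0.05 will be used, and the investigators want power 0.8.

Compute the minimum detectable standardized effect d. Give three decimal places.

d ≈ 0.146

Need Φ(δ − 1.960) = 0.8, so δ = 1.960 + 0.842 = 2.802.
(Lower-tail contribution to power is negligible for δ > 0.)
δ = d·√n ⇒ d = δ/√n = 2.802/√370 = 0.1456.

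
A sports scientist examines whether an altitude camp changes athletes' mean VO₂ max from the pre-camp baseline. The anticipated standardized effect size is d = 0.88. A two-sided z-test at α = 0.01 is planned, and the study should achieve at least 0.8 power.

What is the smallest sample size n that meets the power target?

For power 0.8 need Φ(δ − z_{0.005}) = 0.8, so δ = z_{0.005} + z_{0.20} = 2.576 + 0.842 = 3.417.
(For δ > 0 the lower-tail rejection region contributes negligibly to power, so the one-term inversion is standard.)
δ = d·√n ⇒ n = (δ/d)² = (3.417 / 0.88)² = 15.08.
Round up to the next whole unit.

n = 16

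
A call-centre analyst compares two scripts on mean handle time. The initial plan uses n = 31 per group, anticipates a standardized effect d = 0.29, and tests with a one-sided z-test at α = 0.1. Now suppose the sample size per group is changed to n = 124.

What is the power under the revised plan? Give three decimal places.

With n = 124 per group: δ = d·√(n/2) = 0.29 × √(124/2) = 2.2835. Critical value z_{0.1} = 1.282.
Revised power = Φ(δ − 1.282) = Φ(1.002) = 0.8418.

Power ≈ 0.842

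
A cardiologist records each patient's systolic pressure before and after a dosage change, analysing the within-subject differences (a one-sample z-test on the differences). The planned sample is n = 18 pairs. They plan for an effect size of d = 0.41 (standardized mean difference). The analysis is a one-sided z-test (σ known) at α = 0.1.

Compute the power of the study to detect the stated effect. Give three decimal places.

Noncentrality parameter: δ = d·√n = 0.41 × √18 = 1.7395
Critical value for a one-sided test at α = 0.1: z_α = 1.282.
Power = Φ(δ − 1.282) = Φ(0.458) = 0.6765.

Power ≈ 0.676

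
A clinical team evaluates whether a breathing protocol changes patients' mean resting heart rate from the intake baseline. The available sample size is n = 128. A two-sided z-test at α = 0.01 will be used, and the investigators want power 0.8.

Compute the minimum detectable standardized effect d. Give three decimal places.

Need Φ(δ − 2.576) = 0.8, so δ = 2.576 + 0.842 = 3.417.
(The second rejection-region term Φ(−δ − z_{α/2}) is negligible and dropped.)
δ = d·√n ⇒ d = δ/√n = 3.417/√128 = 0.3021.

d ≈ 0.302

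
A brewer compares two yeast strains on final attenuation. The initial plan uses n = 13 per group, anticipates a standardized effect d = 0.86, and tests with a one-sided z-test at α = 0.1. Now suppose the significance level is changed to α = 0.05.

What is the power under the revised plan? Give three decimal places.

δ = d·√(n/2) = 0.86 × √(13/2) = 2.1926 (unchanged). New critical value: z_{0.05} = 1.645.
Revised power = P(Z > 1.645 − δ) = Φ(0.548) = 0.7081.

Power ≈ 0.708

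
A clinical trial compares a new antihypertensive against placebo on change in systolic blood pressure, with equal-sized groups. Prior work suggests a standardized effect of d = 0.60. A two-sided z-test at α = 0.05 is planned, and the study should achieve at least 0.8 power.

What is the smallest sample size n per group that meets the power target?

n = 44 per group

For power 0.8 need Φ(δ − z_{0.025}) = 0.8, so δ = z_{0.025} + z_{0.20} = 1.960 + 0.842 = 2.802.
(For δ > 0 the lower-tail rejection region contributes negligibly to power, so the one-term inversion is standard.)
δ = d·√(n/2) ⇒ n = 2(δ/d)² = 2 × (2.802 / 0.60)² = 43.60.
Rounding up, n = 44 per group.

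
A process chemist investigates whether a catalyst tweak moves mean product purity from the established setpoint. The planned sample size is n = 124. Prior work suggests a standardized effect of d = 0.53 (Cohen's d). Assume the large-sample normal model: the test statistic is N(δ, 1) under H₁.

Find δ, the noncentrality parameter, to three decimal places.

δ ≈ 5.902

The noncentrality parameter scales effect size by the design's sample-size factor: δ = d·√n = 0.53 × √124 = 5.9018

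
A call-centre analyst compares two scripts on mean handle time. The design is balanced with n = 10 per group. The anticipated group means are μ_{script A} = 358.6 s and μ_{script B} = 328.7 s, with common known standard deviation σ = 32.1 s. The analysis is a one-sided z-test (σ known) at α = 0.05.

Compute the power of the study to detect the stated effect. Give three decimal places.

Power ≈ 0.669

Standardized effect: d = |μ_{script A} − μ_{script B}| / σ = |358.6 − 328.7| / 32.1 = 0.9315
Noncentrality parameter: δ = d·√(n/2) = 0.9315 × √(10/2) = 2.0828
Critical value for a one-sided test at α = 0.05: z_α = 1.645.
Power = Φ(δ − 1.645) = Φ(0.438) = 0.6693.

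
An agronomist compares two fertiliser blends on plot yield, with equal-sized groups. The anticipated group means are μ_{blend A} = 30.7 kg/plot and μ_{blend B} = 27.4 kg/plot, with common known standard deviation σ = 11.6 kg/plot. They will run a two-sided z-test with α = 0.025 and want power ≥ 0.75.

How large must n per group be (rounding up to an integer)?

n = 211 per group

Standardized effect: d = |μ_{blend A} − μ_{blend B}| / σ = |30.7 − 27.4| / 11.6 = 0.2845
Set Φ(δ − 2.241) = 0.75; then δ − 2.241 = Φ⁻¹(0.75) = 0.674, giving δ = 2.916.
(For δ > 0 the lower-tail rejection region contributes negligibly to power, so the one-term inversion is standard.)
δ = d·√(n/2) ⇒ n = 2(δ/d)² = 2 × (2.916 / 0.2845)² = 210.12.
Rounding up, n = 211 per group.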